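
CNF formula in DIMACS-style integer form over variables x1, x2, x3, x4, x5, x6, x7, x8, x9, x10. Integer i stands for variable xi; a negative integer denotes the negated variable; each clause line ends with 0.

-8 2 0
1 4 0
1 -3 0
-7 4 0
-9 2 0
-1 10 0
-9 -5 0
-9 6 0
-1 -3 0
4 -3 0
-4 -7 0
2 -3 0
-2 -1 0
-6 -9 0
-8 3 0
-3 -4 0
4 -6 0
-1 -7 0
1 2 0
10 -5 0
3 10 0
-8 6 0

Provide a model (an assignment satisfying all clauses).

x1=True  x2=False  x3=False  x4=True  x5=True  x6=True  x7=False  x8=False  x9=False  x10=True

x7 occurs only negated in the remaining clauses — set x7 = False.
Pure literal: x8 appears only negated; assign x8 = False.
Set x1 = True and propagate.
  then x10 is forced to True.
  then x3 is forced to False.
  then x2 is forced to False.
  then x9 is forced to False.
Set x4 = True and propagate.
x5, x6 are now unconstrained; take x5 = True, x6 = True.
Check each clause:
  1. (x2 || !x8) — !x8 is true.
  2. (x4 || x1) — x1 is true.
  3. (x1 || !x3) — x1 is true.
  4. (!x7 || x4) — !x7 is true.
  5. (!x9 || x2) — !x9 is true.
  6. (!x1 || x10) — x10 is true.
  7. (!x5 || !x9) — !x9 is true.
  8. (!x9 || x6) — x6 is true.
  9. (!x1 || !x3) — !x3 is true.
  10. (x4 || !x3) — x4 is true.
  11. (!x4 || !x7) — !x7 is true.
  12. (!x3 || x2) — !x3 is true.
  13. (!x2 || !x1) — !x2 is true.
  14. (!x9 || !x6) — !x9 is true.
  15. (!x8 || x3) — !x8 is true.
  16. (!x3 || !x4) — !x3 is true.
  17. (!x6 || x4) — x4 is true.
  18. (!x1 || !x7) — !x7 is true.
  19. (x2 || x1) — x1 is true.
  20. (x10 || !x5) — x10 is true.
  21. (x10 || x3) — x10 is true.
  22. (!x8 || x6) — !x8 is true.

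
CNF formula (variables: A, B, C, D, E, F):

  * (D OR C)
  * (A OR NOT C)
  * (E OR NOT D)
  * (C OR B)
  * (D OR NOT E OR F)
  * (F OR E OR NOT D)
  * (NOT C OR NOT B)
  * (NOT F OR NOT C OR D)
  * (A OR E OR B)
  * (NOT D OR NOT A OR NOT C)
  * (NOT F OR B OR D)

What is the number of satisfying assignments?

Satisfying assignments:
  A=F B=T C=F D=T E=T F=F
  A=F B=T C=F D=T E=T F=T
  A=T B=F C=T D=F E=F F=F
  A=T B=T C=F D=T E=T F=F
  A=T B=T C=F D=T E=T F=T
That's 5 in total.

5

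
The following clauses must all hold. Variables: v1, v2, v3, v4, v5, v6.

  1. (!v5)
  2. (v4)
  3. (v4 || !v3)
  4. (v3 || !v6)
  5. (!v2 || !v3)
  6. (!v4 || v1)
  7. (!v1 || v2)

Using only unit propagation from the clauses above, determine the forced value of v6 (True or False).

False

(!v5) is a unit clause: v5 = False.
(v4) stands alone — v4 = True.
In (v1 || !v4), !v4 is now false; v1 must hold, so v1 = True.
From (!v1 || v2) and v1 = True: v2 = True.
In (!v3 || !v2), !v2 is now false; !v3 must hold, so v3 = False.
(!v6 || v3): since v3 = False, the clause reduces to (!v6). v6 = False.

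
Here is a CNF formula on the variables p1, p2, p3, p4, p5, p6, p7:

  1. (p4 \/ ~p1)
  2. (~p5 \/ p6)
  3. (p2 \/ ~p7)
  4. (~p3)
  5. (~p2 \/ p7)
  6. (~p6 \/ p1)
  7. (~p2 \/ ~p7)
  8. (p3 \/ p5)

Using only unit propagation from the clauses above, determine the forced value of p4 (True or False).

True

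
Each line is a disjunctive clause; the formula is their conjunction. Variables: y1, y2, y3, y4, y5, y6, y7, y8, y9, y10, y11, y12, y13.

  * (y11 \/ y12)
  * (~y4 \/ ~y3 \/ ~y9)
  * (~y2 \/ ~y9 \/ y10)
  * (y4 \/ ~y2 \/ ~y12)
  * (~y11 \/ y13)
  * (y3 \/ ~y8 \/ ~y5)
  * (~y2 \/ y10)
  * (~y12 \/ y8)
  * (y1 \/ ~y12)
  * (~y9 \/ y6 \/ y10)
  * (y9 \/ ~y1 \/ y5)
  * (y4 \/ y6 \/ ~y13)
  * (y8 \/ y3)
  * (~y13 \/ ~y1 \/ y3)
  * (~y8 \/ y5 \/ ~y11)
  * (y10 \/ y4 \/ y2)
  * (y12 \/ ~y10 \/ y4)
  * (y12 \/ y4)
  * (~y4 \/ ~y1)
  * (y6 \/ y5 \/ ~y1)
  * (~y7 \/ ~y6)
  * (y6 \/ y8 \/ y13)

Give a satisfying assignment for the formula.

y7 occurs only negated in the remaining clauses — set y7 = False.
Try y1 = False.
  then y12 is forced to False.
  then y11 is forced to True.
  then y13 is forced to True.
  then y4 is forced to True.
For the remaining variables, y2 = True, y3 = True, y5 = True, y6 = True, y8 = False, y9 = False, y10 = True works.

y1=F, y2=T, y3=T, y4=T, y5=T, y6=T, y7=F, y8=F, y9=F, y10=T, y11=T, y12=F, y13=T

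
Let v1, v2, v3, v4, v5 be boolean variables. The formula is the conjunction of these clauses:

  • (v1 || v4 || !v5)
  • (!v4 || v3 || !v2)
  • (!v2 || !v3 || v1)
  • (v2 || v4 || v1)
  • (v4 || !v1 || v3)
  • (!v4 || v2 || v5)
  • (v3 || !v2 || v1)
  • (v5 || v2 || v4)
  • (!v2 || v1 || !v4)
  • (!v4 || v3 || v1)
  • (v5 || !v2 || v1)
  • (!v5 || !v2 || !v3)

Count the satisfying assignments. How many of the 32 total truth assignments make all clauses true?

6

The models are:
  v1=F v2=F v3=T v4=T v5=T
  v1=T v2=F v3=F v4=T v5=T
  v1=T v2=F v3=T v4=F v5=T
  v1=T v2=F v3=T v4=T v5=T
  v1=T v2=T v3=T v4=F v5=F
  v1=T v2=T v3=T v4=T v5=F
That's 6 in total.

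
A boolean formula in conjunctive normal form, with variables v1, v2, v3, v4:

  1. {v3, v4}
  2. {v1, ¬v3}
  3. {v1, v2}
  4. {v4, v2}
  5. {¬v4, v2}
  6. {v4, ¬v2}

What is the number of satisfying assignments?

3

The models are:
  v1=F v2=T v3=F v4=T
  v1=T v2=T v3=F v4=T
  v1=T v2=T v3=T v4=T
That's 3 in total.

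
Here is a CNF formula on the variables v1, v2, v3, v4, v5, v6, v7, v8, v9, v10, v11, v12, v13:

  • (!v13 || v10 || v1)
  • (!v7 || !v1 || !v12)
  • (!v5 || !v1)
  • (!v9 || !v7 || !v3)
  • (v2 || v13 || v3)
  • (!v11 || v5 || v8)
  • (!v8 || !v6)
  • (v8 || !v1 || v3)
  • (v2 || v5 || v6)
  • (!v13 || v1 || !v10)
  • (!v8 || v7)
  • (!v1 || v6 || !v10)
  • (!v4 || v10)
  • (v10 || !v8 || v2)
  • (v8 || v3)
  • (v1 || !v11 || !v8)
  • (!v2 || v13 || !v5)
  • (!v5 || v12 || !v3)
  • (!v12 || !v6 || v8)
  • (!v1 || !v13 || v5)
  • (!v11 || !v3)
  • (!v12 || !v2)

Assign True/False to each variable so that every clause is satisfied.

v1=False, v2=False, v3=True, v4=False, v5=True, v6=False, v7=False, v8=False, v9=True, v10=True, v11=False, v12=True, v13=False

Check each clause:
  1. (!v13 || v1 || v10) — v10 is true.
  2. (!v7 || !v12 || !v1) — !v7 is true.
  3. (!v1 || !v5) — !v1 is true.
  4. (!v9 || !v3 || !v7) — !v7 is true.
  5. (v3 || v13 || v2) — v3 is true.
  6. (v8 || !v11 || v5) — !v11 is true.
  7. (!v6 || !v8) — !v8 is true.
  8. (v8 || v3 || !v1) — v3 is true.
  9. (v2 || v5 || v6) — v5 is true.
  10. (!v10 || v1 || !v13) — !v13 is true.
  11. (v7 || !v8) — !v8 is true.
  12. (v6 || !v10 || !v1) — !v1 is true.
  13. (v10 || !v4) — v10 is true.
  14. (v2 || !v8 || v10) — !v8 is true.
  15. (v3 || v8) — v3 is true.
  16. (!v8 || v1 || !v11) — !v8 is true.
  17. (!v5 || !v2 || v13) — !v2 is true.
  18. (!v5 || !v3 || v12) — v12 is true.
  19. (!v12 || v8 || !v6) — !v6 is true.
  20. (!v13 || !v1 || v5) — !v13 is true.
  21. (!v3 || !v11) — !v11 is true.
  22. (!v2 || !v12) — !v2 is true.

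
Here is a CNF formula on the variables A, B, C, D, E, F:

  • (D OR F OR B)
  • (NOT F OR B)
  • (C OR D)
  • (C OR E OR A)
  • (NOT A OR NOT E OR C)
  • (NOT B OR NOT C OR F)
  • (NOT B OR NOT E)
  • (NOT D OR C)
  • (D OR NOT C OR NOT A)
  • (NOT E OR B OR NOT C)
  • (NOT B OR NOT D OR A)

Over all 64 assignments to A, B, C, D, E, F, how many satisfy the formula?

4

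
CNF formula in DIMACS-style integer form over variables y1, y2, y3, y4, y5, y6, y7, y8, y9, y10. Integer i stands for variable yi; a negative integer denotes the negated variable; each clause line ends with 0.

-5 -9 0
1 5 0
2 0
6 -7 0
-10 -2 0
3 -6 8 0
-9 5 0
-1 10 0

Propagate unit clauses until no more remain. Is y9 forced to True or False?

False

(y2) is a unit clause: y2 = True.
In (~y10 \/ ~y2), ~y2 is now false; ~y10 must hold, so y10 = False.
In (y10 \/ ~y1), y10 is now false; ~y1 must hold, so y1 = False.
(y1 \/ y5): since y1 = False, the clause reduces to (y5). y5 = True.
From (~y9 \/ ~y5) and y5 = True: y9 = False.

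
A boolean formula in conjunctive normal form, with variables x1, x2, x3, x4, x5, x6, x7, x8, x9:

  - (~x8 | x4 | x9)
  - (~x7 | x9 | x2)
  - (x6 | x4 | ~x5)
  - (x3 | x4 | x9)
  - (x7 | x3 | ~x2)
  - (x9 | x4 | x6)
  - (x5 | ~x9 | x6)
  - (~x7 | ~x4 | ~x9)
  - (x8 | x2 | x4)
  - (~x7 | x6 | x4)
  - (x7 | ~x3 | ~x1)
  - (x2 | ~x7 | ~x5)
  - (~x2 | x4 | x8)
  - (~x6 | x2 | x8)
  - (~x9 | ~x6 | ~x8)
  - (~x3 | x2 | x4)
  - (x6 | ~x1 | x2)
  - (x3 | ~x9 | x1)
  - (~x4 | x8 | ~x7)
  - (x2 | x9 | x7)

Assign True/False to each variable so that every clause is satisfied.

x1 = False, x2 = True, x3 = False, x4 = True, x5 = False, x6 = False, x7 = True, x8 = True, x9 = False

Try x1 = False.
Set x2 = True and propagate.
Set x3 = False and propagate.
  then x7 is forced to True.
  then x9 is forced to False.
  then x4 is forced to True.
  then x8 is forced to True.
x5, x6 are now unconstrained; take x5 = False, x6 = False.
Every clause has at least one true literal under this assignment.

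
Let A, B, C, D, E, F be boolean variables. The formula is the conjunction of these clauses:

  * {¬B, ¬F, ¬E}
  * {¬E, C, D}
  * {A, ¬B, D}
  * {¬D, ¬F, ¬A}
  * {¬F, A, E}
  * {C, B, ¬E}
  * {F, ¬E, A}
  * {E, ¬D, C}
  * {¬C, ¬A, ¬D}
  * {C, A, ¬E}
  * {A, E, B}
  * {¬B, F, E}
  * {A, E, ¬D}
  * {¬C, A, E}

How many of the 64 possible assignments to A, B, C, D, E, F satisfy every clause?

Case analysis on E and A:
  E=1, A=1: remaining (B,C,D,F) ∈ {(0,1,0,0); (0,1,0,1); (1,0,1,0); (1,1,0,0)} — 4.
  E=1, A=0: remaining (B,C,D,F) ∈ {(0,1,0,1); (0,1,1,1)} — 2.
  E=0, A=1: C free; 3 ways for (B,D,F) × 2^1 = 6.
  E=0, A=0: a clause becomes empty — 0.
Total: 4 + 2 + 6 + 0 = 12.

12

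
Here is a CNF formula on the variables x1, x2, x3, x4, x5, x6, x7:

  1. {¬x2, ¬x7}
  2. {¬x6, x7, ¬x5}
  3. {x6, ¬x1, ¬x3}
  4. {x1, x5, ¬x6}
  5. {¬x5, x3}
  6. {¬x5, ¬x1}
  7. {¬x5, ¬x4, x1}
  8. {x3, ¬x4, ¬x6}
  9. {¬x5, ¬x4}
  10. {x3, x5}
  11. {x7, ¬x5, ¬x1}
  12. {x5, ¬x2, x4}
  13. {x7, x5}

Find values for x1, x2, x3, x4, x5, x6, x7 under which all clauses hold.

x1 = F, x2 = F, x3 = T, x4 = F, x5 = T, x6 = T, x7 = T

x2 occurs only negated in the remaining clauses — set x2 = False.
Try x1 = False.
Branch on x3: take x3 = True.
The remaining clauses are satisfied by x4 = False, x5 = True, x6 = True, x7 = True.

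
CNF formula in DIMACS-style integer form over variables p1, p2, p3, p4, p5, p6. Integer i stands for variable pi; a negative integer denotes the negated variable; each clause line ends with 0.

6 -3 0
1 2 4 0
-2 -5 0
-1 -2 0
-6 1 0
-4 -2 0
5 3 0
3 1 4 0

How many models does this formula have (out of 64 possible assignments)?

Split on p1, then p2.
  p1=1, p2=1: a clause becomes empty — 0.
  p1=1, p2=0: p4 free; 4 ways for (p3,p5,p6) × 2^1 = 8.
  p1=0, p2=1: a clause becomes empty — 0.
  p1=0, p2=0: remaining (p3,p4,p5,p6) ∈ {(0,1,1,0)} — 1.
Total: 0 + 8 + 0 + 1 = 9.

9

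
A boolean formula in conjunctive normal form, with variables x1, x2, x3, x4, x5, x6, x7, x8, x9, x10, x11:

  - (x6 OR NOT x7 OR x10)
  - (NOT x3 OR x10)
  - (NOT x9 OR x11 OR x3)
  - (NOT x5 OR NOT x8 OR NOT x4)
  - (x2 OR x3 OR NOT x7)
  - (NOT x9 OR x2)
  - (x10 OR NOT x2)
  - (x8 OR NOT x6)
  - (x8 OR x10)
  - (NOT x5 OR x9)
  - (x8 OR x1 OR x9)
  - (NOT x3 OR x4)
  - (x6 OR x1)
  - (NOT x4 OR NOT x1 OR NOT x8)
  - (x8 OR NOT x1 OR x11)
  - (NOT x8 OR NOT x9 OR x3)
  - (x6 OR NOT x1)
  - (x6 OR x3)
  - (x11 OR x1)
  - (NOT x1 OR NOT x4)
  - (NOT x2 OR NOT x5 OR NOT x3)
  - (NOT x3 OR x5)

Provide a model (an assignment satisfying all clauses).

x1=T, x2=F, x3=F, x4=F, x5=F, x6=T, x7=F, x8=T, x9=F, x10=F, x11=T

Pure literal: x7 appears only negated; assign x7 = False.
x11 occurs only positively in the remaining clauses — set x11 = True.
Try x1 = True.
  then x6 is forced to True.
  then x8 is forced to True.
  then x4 is forced to False.
  then x3 is forced to False.
  then x9 is forced to False.
  then x5 is forced to False.
Set x2 = False and propagate.
x10 is now unconstrained; take x10 = False.
Every clause has at least one true literal under this assignment.
Check each clause:
  1. (x10 OR NOT x7 OR x6) — NOT x7 is true.
  2. (NOT x3 OR x10) — NOT x3 is true.
  3. (x3 OR NOT x9 OR x11) — x11 is true.
  4. (NOT x5 OR NOT x4 OR NOT x8) — NOT x5 is true.
  5. (x3 OR x2 OR NOT x7) — NOT x7 is true.
  6. (NOT x9 OR x2) — NOT x9 is true.
  7. (NOT x2 OR x10) — NOT x2 is true.
  8. (NOT x6 OR x8) — x8 is true.
  9. (x10 OR x8) — x8 is true.
  10. (x9 OR NOT x5) — NOT x5 is true.
  11. (x1 OR x9 OR x8) — x8 is true.
  12. (NOT x3 OR x4) — NOT x3 is true.
  13. (x6 OR x1) — x1 is true.
  14. (NOT x1 OR NOT x8 OR NOT x4) — NOT x4 is true.
  15. (x11 OR NOT x1 OR x8) — x8 is true.
  16. (x3 OR NOT x9 OR NOT x8) — NOT x9 is true.
  17. (x6 OR NOT x1) — x6 is true.
  18. (x3 OR x6) — x6 is true.
  19. (x1 OR x11) — x1 is true.
  20. (NOT x1 OR NOT x4) — NOT x4 is true.
  21. (NOT x5 OR NOT x2 OR NOT x3) — NOT x5 is true.
  22. (x5 OR NOT x3) — NOT x3 is true.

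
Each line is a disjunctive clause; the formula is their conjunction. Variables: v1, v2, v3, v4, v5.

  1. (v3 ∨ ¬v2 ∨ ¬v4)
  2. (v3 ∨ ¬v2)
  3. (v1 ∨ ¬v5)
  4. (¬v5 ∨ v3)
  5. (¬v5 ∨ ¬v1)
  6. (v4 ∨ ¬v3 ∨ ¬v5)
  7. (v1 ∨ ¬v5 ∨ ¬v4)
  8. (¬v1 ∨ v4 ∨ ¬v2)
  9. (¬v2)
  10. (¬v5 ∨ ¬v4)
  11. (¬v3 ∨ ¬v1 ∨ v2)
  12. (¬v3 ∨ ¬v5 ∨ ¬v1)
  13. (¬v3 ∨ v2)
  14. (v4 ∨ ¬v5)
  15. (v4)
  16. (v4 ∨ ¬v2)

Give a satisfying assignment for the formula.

v1 = False, v2 = False, v3 = False, v4 = True, v5 = False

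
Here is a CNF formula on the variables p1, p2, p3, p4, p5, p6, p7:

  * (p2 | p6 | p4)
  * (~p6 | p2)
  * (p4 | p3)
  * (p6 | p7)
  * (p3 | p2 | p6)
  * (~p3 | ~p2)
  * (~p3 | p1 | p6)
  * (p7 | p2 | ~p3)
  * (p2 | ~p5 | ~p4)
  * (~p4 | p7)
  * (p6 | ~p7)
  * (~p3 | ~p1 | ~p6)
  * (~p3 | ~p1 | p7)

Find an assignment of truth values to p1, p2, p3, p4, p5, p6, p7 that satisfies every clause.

Try p1 = True.
The remaining clauses are satisfied by p2 = True, p3 = False, p4 = True, p5 = True, p6 = True, p7 = True.

p1=True, p2=True, p3=False, p4=True, p5=True, p6=True, p7=True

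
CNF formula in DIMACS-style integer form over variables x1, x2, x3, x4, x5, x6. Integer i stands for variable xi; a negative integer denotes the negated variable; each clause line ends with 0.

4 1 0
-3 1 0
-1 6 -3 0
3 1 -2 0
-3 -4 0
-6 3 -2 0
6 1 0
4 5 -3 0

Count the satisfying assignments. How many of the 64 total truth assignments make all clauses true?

Case analysis on x3 and x1:
  x3=T, x1=T: remaining (x2,x4,x5,x6) ∈ {(F,F,T,T); (T,F,T,T)} — 2.
  x3=T, x1=F: a clause becomes empty — 0.
  x3=F, x1=T: x4, x5 free; 3 ways for (x2,x6) × 2^2 = 12.
  x3=F, x1=F: remaining (x2,x4,x5,x6) ∈ {(F,T,F,T); (F,T,T,T)} — 2.
Total: 2 + 0 + 12 + 2 = 16.

16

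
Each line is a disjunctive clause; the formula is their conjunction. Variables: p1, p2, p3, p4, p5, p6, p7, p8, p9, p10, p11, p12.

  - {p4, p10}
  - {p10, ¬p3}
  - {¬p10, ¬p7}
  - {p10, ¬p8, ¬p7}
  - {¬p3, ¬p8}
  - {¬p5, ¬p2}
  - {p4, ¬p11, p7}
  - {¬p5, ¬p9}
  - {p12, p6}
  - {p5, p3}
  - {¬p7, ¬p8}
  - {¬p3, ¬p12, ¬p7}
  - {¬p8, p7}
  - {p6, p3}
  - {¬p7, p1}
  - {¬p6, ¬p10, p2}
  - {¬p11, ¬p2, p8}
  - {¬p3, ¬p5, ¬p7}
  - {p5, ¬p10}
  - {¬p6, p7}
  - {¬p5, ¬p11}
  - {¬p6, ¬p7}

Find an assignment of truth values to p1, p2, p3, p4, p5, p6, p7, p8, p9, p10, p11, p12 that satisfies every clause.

Pure literal: p4 appears only positively; assign p4 = True.
Pure literal: p9 appears only negated; assign p9 = False.
Set p1 = False and propagate.
  then p7 is forced to False.
  then p8 is forced to False.
  then p6 is forced to False.
  then p12 is forced to True.
  then p3 is forced to True.
  then p10 is forced to True.
  then p5 is forced to True.
  then p2 is forced to False.
  then p11 is forced to False.
Every clause has at least one true literal under this assignment.

p1 = F, p2 = F, p3 = T, p4 = T, p5 = T, p6 = F, p7 = F, p8 = F, p9 = F, p10 = T, p11 = F, p12 = T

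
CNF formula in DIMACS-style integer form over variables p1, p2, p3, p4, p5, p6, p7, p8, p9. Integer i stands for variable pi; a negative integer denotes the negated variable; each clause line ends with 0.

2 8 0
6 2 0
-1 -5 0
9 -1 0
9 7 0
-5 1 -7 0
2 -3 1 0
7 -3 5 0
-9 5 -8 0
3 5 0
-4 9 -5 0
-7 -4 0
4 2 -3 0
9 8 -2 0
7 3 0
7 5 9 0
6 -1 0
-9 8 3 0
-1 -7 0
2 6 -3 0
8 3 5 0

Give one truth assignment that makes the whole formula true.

p1=False, p2=True, p3=True, p4=True, p5=True, p6=False, p7=False, p8=False, p9=True

Try p1 = False.
Branch on p2: take p2 = True.
For the remaining variables, p3 = True, p4 = True, p5 = True, p6 = False, p7 = False, p8 = False, p9 = True works.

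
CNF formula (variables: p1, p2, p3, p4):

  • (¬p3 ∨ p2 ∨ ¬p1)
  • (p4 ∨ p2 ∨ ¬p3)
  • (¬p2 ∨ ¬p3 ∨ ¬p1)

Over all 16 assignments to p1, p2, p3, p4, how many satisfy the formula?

11

Split on p2, then p3.
  p2=1, p3=1: remaining (p1,p4) ∈ {(0,0); (0,1)} — 2.
  p2=1, p3=0: remaining (p1,p4) ∈ {(0,0); (0,1); (1,0); (1,1)} — 4.
  p2=0, p3=1: remaining (p1,p4) ∈ {(0,1)} — 1.
  p2=0, p3=0: remaining (p1,p4) ∈ {(0,0); (0,1); (1,0); (1,1)} — 4.
Total: 2 + 4 + 1 + 4 = 11.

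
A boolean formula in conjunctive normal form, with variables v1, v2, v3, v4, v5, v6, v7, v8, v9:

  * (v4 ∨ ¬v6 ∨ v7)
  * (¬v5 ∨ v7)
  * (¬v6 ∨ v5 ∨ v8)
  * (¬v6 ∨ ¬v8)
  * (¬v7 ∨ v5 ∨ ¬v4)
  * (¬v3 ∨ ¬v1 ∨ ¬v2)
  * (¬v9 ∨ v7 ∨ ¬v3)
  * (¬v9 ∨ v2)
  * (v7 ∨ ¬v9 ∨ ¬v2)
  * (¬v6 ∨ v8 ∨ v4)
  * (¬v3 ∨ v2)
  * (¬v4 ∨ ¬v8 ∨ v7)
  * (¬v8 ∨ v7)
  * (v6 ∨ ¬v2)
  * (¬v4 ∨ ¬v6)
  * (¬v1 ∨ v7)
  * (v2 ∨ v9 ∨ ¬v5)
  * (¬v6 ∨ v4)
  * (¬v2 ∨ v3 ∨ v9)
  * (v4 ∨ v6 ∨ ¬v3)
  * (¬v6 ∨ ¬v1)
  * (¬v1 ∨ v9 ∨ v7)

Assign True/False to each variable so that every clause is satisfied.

v1 occurs only negated in the remaining clauses — set v1 = False.
Branch on v2: take v2 = False.
  then v9 is forced to False.
  then v3 is forced to False.
  then v5 is forced to False.
The remaining clauses are satisfied by v4 = False, v6 = False, v7 = True, v8 = False.

v1=F  v2=F  v3=F  v4=F  v5=F  v6=F  v7=T  v8=F  v9=F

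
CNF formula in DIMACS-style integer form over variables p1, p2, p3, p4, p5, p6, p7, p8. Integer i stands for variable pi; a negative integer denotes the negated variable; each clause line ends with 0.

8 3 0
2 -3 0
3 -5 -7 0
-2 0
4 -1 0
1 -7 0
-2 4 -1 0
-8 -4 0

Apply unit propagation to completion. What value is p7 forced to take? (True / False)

Unit clause (~p2) sets p2 = False.
From (p2 \/ ~p3) and p2 = False: p3 = False.
From (p3 \/ p8) and p3 = False: p8 = True.
From (~p4 \/ ~p8) and p8 = True: p4 = False.
(p4 \/ ~p1): since p4 = False, the clause reduces to (~p1). p1 = False.
From (p1 \/ ~p7) and p1 = False: p7 = False.

False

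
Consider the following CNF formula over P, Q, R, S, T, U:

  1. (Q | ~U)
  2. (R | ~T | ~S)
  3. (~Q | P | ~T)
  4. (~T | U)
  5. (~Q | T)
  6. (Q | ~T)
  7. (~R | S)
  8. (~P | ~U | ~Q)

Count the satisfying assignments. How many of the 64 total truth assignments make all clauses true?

6

The models are:
  P=F Q=F R=F S=F T=F U=F
  P=F Q=F R=F S=T T=F U=F
  P=F Q=F R=T S=T T=F U=F
  P=T Q=F R=F S=F T=F U=F
  P=T Q=F R=F S=T T=F U=F
  P=T Q=F R=T S=T T=F U=F
Count: 6.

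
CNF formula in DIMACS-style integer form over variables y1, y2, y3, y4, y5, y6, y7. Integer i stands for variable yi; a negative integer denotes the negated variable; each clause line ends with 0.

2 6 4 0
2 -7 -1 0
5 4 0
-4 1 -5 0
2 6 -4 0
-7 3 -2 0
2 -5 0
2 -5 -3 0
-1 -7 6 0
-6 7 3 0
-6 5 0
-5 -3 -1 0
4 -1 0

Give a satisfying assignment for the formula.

y1=0, y2=1, y3=1, y4=1, y5=0, y6=0, y7=1

Try y1 = False.
The remaining clauses are satisfied by y2 = True, y3 = True, y4 = True, y5 = False, y6 = False, y7 = True.
Check each clause:
  1. (y4 \/ y2 \/ y6) — y2 is true.
  2. (~y1 \/ ~y7 \/ y2) — y2 is true.
  3. (y5 \/ y4) — y4 is true.
  4. (~y5 \/ y1 \/ ~y4) — ~y5 is true.
  5. (~y4 \/ y6 \/ y2) — y2 is true.
  6. (~y2 \/ y3 \/ ~y7) — y3 is true.
  7. (~y5 \/ y2) — y2 is true.
  8. (~y5 \/ ~y3 \/ y2) — y2 is true.
  9. (~y7 \/ y6 \/ ~y1) — ~y1 is true.
  10. (y7 \/ ~y6 \/ y3) — ~y6 is true.
  11. (y5 \/ ~y6) — ~y6 is true.
  12. (~y1 \/ ~y5 \/ ~y3) — ~y5 is true.
  13. (~y1 \/ y4) — y4 is true.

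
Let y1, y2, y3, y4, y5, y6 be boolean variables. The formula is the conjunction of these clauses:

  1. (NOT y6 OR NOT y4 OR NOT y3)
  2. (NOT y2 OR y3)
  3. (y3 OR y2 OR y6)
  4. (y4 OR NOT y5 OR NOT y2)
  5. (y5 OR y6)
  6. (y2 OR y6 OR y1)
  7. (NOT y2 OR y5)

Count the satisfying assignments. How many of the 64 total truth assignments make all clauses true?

16

Case analysis on y2 and y6:
  y2=T, y6=T: a clause becomes empty — 0.
  y2=T, y6=F: remaining (y1,y3,y4,y5) ∈ {(F,T,T,T); (T,T,T,T)} — 2.
  y2=F, y6=T: y1, y5 free; 3 ways for (y3,y4) × 2^2 = 12.
  y2=F, y6=F: remaining (y1,y3,y4,y5) ∈ {(T,T,F,T); (T,T,T,T)} — 2.
Total: 0 + 2 + 12 + 2 = 16.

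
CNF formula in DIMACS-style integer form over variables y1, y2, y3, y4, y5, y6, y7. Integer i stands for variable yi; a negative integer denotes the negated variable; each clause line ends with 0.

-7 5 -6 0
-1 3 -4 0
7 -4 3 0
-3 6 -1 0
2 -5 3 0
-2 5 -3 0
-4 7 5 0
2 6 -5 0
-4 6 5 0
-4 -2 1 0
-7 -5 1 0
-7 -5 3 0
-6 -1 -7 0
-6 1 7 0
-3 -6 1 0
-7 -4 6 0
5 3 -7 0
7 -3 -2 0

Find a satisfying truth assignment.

Pure literal: y4 appears only negated; assign y4 = False.
Set y1 = True and propagate.
Branch on y2: take y2 = True.
Branch on y3: take y3 = False.
For the remaining variables, y5 = True, y6 = False, y7 = False works.
Every clause has at least one true literal under this assignment.

y1=T, y2=T, y3=F, y4=F, y5=T, y6=F, y7=F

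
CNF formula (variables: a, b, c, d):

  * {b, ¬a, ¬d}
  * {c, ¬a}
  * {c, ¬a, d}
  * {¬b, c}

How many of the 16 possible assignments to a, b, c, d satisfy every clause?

9

Case analysis on a and c:
  a=1, c=1: remaining (b,d) ∈ {(0,0); (1,0); (1,1)} — 3.
  a=1, c=0: a clause becomes empty — 0.
  a=0, c=1: remaining (b,d) ∈ {(0,0); (0,1); (1,0); (1,1)} — 4.
  a=0, c=0: remaining (b,d) ∈ {(0,0); (0,1)} — 2.
Total: 3 + 0 + 4 + 2 = 9.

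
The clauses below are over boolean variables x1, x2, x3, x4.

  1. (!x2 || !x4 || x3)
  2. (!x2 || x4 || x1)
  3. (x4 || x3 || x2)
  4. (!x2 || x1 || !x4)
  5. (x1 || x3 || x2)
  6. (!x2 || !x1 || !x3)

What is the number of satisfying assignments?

The models are:
  x1=F x2=F x3=T x4=F
  x1=F x2=F x3=T x4=T
  x1=T x2=F x3=F x4=T
  x1=T x2=F x3=T x4=F
  x1=T x2=F x3=T x4=T
  x1=T x2=T x3=F x4=F
That's 6 in total.

6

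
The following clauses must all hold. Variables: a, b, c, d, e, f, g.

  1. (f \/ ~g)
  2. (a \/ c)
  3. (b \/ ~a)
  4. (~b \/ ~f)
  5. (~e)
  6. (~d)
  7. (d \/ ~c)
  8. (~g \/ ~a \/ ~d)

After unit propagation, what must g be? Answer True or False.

(~e) is a unit clause: e = False.
(~d) stands alone — d = False.
From (d \/ ~c) and d = False: c = False.
From (c \/ a) and c = False: a = True.
In (~a \/ b), ~a is now false; b must hold, so b = True.
(~b \/ ~f) with b = True leaves only ~f, so f = False.
(f \/ ~g) with f = False leaves only ~g, so g = False.

False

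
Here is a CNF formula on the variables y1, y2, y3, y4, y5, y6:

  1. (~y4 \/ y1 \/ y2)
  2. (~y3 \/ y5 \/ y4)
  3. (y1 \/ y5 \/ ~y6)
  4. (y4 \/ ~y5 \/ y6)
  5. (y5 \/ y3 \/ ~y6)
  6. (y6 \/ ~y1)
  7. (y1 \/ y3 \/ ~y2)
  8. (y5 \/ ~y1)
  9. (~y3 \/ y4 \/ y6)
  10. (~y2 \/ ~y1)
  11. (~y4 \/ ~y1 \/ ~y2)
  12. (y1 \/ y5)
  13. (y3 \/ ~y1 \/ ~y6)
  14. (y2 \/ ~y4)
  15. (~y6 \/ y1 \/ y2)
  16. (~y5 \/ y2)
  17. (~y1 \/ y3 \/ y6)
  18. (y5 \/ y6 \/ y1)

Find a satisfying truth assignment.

Try y1 = False.
  then y5 is forced to True.
  then y2 is forced to True.
  then y3 is forced to True.
Branch on y4: take y4 = True.
y6 is now unconstrained; take y6 = True.

y1=False, y2=True, y3=True, y4=True, y5=True, y6=True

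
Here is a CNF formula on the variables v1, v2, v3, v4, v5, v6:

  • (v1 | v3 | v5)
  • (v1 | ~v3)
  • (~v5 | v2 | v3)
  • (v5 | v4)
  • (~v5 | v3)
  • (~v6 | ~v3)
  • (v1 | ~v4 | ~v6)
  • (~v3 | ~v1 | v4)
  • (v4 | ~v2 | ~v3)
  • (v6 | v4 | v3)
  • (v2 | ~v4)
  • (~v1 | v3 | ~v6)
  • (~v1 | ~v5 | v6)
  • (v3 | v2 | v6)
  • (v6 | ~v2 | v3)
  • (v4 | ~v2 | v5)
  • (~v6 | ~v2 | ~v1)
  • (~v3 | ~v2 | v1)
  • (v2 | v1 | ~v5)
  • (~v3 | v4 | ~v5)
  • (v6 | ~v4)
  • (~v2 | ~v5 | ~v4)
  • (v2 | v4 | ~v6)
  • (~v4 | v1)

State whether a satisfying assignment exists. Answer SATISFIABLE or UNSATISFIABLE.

UNSATISFIABLE

v3 = True:
  propagation gives v1=True, v6=False, v4=True; an empty clause results — contradiction.
v3 = False:
  propagation gives v5=False, v1=True, v4=True, v2=True; an empty clause results — contradiction.
Every branch closes, so no satisfying assignment exists.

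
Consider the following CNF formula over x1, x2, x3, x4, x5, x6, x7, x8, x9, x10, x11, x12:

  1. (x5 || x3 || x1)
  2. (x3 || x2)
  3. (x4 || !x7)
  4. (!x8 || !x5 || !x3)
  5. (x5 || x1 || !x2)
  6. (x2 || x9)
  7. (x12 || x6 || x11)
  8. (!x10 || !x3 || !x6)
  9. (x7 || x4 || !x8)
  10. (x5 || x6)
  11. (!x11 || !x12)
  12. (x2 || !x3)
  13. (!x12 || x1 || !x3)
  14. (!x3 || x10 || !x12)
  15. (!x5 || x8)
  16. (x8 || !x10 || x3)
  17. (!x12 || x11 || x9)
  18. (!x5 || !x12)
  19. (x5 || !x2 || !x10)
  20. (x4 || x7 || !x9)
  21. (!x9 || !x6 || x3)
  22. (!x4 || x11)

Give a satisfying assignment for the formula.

x1=F  x2=T  x3=F  x4=T  x5=T  x6=T  x7=T  x8=T  x9=F  x10=F  x11=T  x12=F

Branch on x1: take x1 = False.
Try x2 = True.
  then x5 is forced to True.
  then x8 is forced to True.
  then x3 is forced to False.
  then x12 is forced to False.
Try x4 = True.
  then x11 is forced to True.
For the remaining variables, x6 = True, x7 = True, x9 = False, x10 = False works.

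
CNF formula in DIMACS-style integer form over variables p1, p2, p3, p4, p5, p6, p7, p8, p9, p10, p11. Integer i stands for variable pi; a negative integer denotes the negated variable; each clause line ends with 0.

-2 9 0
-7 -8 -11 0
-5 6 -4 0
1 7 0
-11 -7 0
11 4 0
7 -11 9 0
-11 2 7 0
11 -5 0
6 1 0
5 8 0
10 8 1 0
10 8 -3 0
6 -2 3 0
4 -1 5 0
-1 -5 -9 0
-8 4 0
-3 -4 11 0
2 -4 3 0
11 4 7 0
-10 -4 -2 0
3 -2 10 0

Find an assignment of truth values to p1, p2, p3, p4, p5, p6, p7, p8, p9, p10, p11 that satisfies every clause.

p1 = 1, p2 = 1, p3 = 1, p4 = 1, p5 = 0, p6 = 0, p7 = 0, p8 = 1, p9 = 1, p10 = 0, p11 = 1

Check each clause:
  1. {p9, ¬p2} — p9 is true.
  2. {¬p8, ¬p7, ¬p11} — ¬p7 is true.
  3. {¬p4, ¬p5, p6} — ¬p5 is true.
  4. {p7, p1} — p1 is true.
  5. {¬p7, ¬p11} — ¬p7 is true.
  6. {p4, p11} — p11 is true.
  7. {¬p11, p9, p7} — p9 is true.
  8. {p2, p7, ¬p11} — p2 is true.
  9. {p11, ¬p5} — p11 is true.
  10. {p6, p1} — p1 is true.
  11. {p5, p8} — p8 is true.
  12. {p1, p10, p8} — p8 is true.
  13. {¬p3, p10, p8} — p8 is true.
  14. {p6, ¬p2, p3} — p3 is true.
  15. {p4, p5, ¬p1} — p4 is true.
  16. {¬p9, ¬p5, ¬p1} — ¬p5 is true.
  17. {¬p8, p4} — p4 is true.
  18. {¬p4, p11, ¬p3} — p11 is true.
  19. {¬p4, p3, p2} — p2 is true.
  20. {p11, p7, p4} — p11 is true.
  21. {¬p10, ¬p4, ¬p2} — ¬p10 is true.
  22. {p10, ¬p2, p3} — p3 is true.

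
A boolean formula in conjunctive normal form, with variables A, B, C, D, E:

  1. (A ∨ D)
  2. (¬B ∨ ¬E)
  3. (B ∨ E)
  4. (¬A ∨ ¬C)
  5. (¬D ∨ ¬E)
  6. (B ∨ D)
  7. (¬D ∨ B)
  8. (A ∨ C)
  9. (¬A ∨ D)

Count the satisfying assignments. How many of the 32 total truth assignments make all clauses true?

The models are:
  A=0 B=1 C=1 D=1 E=0
  A=1 B=1 C=0 D=1 E=0
That's 2 in total.

2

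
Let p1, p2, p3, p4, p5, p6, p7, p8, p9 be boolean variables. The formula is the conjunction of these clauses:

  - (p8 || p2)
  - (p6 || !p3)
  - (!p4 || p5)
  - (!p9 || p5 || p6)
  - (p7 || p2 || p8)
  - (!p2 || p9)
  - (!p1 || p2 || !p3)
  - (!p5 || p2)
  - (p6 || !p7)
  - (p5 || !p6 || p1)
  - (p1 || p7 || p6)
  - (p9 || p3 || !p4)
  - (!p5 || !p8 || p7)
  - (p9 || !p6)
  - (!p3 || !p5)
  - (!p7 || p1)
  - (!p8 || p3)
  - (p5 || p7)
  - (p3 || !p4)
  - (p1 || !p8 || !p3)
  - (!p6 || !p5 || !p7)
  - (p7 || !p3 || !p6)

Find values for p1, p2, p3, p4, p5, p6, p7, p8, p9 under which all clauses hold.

p1=T, p2=T, p3=F, p4=F, p5=T, p6=F, p7=F, p8=F, p9=T

p4 occurs only negated in the remaining clauses — set p4 = False.
Try p1 = True.
The remaining clauses are satisfied by p2 = True, p3 = False, p5 = True, p6 = False, p7 = False, p8 = False, p9 = True.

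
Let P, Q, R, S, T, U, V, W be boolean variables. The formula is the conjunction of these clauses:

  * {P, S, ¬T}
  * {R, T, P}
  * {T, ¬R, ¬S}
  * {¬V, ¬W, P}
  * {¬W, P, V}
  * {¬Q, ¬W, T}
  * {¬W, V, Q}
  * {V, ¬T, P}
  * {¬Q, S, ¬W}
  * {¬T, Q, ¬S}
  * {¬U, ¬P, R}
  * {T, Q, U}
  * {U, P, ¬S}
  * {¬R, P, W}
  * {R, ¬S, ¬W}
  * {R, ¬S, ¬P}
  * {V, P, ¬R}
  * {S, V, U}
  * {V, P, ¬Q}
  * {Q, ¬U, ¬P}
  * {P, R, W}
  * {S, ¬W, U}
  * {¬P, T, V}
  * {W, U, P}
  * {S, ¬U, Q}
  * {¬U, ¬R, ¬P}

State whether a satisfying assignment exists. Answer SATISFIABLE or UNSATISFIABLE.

SATISFIABLE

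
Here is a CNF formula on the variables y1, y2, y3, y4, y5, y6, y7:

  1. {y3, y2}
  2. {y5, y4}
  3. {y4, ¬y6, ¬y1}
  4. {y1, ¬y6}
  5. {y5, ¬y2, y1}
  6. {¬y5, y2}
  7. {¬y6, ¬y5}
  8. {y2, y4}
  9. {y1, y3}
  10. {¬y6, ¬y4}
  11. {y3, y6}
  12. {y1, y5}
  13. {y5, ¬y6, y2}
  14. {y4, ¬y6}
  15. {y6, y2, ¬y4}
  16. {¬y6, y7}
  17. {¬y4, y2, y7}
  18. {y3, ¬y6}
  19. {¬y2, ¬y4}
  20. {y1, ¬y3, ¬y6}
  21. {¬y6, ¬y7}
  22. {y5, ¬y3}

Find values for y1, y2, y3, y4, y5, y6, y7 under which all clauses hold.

y1 = T, y2 = T, y3 = T, y4 = F, y5 = T, y6 = F, y7 = T

Try y1 = True.
Branch on y2: take y2 = True.
  then y4 is forced to False.
  then y5 is forced to True.
  then y6 is forced to False.
  then y3 is forced to True.
y7 is now unconstrained; take y7 = True.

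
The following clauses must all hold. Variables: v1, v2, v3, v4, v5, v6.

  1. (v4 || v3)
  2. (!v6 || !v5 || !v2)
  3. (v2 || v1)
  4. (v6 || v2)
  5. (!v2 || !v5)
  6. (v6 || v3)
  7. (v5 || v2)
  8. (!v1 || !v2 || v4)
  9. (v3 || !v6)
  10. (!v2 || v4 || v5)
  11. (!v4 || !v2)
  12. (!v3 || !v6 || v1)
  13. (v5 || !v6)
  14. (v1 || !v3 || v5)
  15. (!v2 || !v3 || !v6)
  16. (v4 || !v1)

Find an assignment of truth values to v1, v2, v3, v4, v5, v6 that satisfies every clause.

Try v1 = True.
  then v4 is forced to True.
  then v2 is forced to False.
  then v6 is forced to True.
  then v5 is forced to True.
  then v3 is forced to True.
Every clause has at least one true literal under this assignment.

v1=True, v2=False, v3=True, v4=True, v5=True, v6=True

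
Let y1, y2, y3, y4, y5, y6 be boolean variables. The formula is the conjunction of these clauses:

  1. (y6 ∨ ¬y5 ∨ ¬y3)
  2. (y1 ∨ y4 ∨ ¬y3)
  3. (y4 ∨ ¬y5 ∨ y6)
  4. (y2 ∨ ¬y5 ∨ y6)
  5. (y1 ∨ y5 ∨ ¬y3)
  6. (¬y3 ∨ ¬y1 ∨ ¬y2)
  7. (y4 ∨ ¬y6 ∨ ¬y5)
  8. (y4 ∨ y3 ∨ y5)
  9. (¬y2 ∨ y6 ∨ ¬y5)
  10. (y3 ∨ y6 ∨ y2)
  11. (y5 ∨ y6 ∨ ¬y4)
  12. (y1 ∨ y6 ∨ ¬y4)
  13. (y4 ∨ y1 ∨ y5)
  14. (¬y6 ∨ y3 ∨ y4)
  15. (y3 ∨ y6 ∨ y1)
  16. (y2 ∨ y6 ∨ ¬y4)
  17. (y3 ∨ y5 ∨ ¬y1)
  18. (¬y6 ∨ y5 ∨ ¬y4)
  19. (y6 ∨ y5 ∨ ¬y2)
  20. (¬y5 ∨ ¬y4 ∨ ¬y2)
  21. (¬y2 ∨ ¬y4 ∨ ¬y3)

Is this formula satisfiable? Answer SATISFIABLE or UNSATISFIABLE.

SATISFIABLE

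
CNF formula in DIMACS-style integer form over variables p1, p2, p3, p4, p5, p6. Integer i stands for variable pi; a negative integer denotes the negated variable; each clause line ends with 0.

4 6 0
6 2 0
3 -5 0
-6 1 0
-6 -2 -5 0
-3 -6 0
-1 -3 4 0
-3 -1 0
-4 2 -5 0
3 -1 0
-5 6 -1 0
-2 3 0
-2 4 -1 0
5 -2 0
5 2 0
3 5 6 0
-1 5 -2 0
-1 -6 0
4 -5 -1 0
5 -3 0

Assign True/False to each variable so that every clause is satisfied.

p1=F  p2=T  p3=T  p4=T  p5=T  p6=F

Check each clause:
  1. (p4 OR p6) — p4 is true.
  2. (p2 OR p6) — p2 is true.
  3. (p3 OR NOT p5) — p3 is true.
  4. (p1 OR NOT p6) — NOT p6 is true.
  5. (NOT p5 OR NOT p6 OR NOT p2) — NOT p6 is true.
  6. (NOT p3 OR NOT p6) — NOT p6 is true.
  7. (p4 OR NOT p1 OR NOT p3) — p4 is true.
  8. (NOT p3 OR NOT p1) — NOT p1 is true.
  9. (p2 OR NOT p5 OR NOT p4) — p2 is true.
  10. (NOT p1 OR p3) — p3 is true.
  11. (NOT p1 OR NOT p5 OR p6) — NOT p1 is true.
  12. (p3 OR NOT p2) — p3 is true.
  13. (NOT p1 OR NOT p2 OR p4) — p4 is true.
  14. (NOT p2 OR p5) — p5 is true.
  15. (p2 OR p5) — p2 is true.
  16. (p5 OR p6 OR p3) — p3 is true.
  17. (NOT p1 OR p5 OR NOT p2) — p5 is true.
  18. (NOT p1 OR NOT p6) — NOT p6 is true.
  19. (p4 OR NOT p1 OR NOT p5) — p4 is true.
  20. (NOT p3 OR p5) — p5 is true.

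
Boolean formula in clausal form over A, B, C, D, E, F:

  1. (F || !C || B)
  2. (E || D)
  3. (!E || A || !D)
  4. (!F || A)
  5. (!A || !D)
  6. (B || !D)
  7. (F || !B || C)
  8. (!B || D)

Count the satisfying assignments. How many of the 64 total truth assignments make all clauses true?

5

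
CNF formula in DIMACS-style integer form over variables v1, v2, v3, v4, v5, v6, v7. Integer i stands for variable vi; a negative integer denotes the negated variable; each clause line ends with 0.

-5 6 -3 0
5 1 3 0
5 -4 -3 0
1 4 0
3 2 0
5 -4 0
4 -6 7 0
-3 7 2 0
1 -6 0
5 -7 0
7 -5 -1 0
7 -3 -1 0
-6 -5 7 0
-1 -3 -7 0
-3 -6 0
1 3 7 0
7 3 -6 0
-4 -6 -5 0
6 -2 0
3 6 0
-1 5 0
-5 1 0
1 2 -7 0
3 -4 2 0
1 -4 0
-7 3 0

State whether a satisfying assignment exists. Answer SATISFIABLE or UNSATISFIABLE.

UNSATISFIABLE

v3 = True:
  propagation gives v6=False, v5=False, v4=False, v1=True; an empty clause results — contradiction.
v3 = False:
  propagation gives v2=True, v6=True, v1=True, v7=True; an empty clause results — contradiction.
Every branch closes, so no satisfying assignment exists.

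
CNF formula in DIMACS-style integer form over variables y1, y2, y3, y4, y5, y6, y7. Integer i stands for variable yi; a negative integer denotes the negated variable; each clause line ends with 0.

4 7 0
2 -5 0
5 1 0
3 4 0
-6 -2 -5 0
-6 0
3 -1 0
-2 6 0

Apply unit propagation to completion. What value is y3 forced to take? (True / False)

True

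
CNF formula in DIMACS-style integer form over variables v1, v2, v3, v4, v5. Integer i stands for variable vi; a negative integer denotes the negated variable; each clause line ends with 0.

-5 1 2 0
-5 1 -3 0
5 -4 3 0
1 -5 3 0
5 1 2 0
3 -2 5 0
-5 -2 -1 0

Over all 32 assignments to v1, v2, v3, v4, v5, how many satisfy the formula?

Split on v5, then v1.
  v5=1, v1=1: remaining (v2,v3,v4) ∈ {(0,0,0); (0,0,1); (0,1,0); (0,1,1)} — 4.
  v5=1, v1=0: a clause becomes empty — 0.
  v5=0, v1=1: 5 of the 8 assignments to (v2,v3,v4) work.
  v5=0, v1=0: remaining (v2,v3,v4) ∈ {(1,1,0); (1,1,1)} — 2.
Total: 4 + 0 + 5 + 2 = 11.

11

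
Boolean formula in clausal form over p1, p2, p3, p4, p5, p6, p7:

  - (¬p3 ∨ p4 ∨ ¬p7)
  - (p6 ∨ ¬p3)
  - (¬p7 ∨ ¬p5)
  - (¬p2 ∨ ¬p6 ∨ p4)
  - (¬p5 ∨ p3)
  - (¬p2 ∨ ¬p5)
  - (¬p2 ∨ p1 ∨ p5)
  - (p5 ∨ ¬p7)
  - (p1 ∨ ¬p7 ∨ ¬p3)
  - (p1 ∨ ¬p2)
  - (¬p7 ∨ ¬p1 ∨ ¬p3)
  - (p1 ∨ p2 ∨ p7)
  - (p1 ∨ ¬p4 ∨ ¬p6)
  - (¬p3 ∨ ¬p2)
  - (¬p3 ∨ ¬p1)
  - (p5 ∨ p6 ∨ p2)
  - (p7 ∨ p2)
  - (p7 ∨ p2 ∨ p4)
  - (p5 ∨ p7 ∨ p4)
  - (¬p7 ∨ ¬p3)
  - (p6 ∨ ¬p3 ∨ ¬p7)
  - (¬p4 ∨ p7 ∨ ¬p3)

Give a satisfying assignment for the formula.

Set p1 = True and propagate.
  then p3 is forced to False.
  then p5 is forced to False.
  then p7 is forced to False.
  then p2 is forced to True.
  then p4 is forced to True.
p6 is now unconstrained; take p6 = True.
Every clause has at least one true literal under this assignment.

p1=1, p2=1, p3=0, p4=1, p5=0, p6=1, p7=0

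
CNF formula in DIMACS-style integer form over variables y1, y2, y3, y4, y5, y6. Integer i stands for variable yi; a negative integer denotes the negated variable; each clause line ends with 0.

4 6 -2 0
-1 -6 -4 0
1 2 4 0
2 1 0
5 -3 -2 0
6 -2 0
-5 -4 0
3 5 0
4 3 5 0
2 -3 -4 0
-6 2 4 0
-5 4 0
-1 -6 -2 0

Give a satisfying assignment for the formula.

y1=T, y2=F, y3=T, y4=F, y5=F, y6=F

Try y1 = True.
Try y2 = False.
Branch on y3: take y3 = True.
  then y4 is forced to False.
  then y6 is forced to False.
  then y5 is forced to False.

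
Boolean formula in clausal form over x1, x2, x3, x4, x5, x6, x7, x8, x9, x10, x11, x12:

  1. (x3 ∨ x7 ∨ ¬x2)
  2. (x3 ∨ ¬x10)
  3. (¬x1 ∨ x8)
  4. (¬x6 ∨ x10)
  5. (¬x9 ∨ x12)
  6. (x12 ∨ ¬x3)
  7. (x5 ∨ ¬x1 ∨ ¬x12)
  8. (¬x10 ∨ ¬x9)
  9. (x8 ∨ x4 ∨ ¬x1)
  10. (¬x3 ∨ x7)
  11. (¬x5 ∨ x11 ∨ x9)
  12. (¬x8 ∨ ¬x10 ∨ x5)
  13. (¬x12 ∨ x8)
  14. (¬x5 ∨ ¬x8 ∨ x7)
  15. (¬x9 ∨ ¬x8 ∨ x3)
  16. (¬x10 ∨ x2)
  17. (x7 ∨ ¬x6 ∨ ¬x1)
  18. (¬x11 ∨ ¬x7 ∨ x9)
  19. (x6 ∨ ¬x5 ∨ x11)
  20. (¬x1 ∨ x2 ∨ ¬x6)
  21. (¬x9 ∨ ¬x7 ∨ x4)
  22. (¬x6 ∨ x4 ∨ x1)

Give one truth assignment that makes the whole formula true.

x1 = 0  x2 = 1  x3 = 0  x4 = 0  x5 = 0  x6 = 0  x7 = 1  x8 = 1  x9 = 0  x10 = 0  x11 = 0  x12 = 1

Set x1 = False and propagate.
Try x2 = True.
For the remaining variables, x3 = False, x4 = False, x5 = False, x6 = False, x7 = True, x8 = True, x9 = False, x10 = False, x11 = False, x12 = True works.
Check each clause:
  1. (x7 ∨ x3 ∨ ¬x2) — x7 is true.
  2. (x3 ∨ ¬x10) — ¬x10 is true.
  3. (x8 ∨ ¬x1) — x8 is true.
  4. (¬x6 ∨ x10) — ¬x6 is true.
  5. (¬x9 ∨ x12) — x12 is true.
  6. (¬x3 ∨ x12) — x12 is true.
  7. (¬x1 ∨ x5 ∨ ¬x12) — ¬x1 is true.
  8. (¬x9 ∨ ¬x10) — ¬x10 is true.
  9. (x8 ∨ ¬x1 ∨ x4) — x8 is true.
  10. (¬x3 ∨ x7) — ¬x3 is true.
  11. (x11 ∨ ¬x5 ∨ x9) — ¬x5 is true.
  12. (x5 ∨ ¬x10 ∨ ¬x8) — ¬x10 is true.
  13. (¬x12 ∨ x8) — x8 is true.
  14. (x7 ∨ ¬x5 ∨ ¬x8) — ¬x5 is true.
  15. (¬x8 ∨ x3 ∨ ¬x9) — ¬x9 is true.
  16. (¬x10 ∨ x2) — x2 is true.
  17. (¬x1 ∨ x7 ∨ ¬x6) — ¬x6 is true.
  18. (x9 ∨ ¬x11 ∨ ¬x7) — ¬x11 is true.
  19. (x6 ∨ x11 ∨ ¬x5) — ¬x5 is true.
  20. (x2 ∨ ¬x6 ∨ ¬x1) — ¬x6 is true.
  21. (x4 ∨ ¬x7 ∨ ¬x9) — ¬x9 is true.
  22. (¬x6 ∨ x4 ∨ x1) — ¬x6 is true.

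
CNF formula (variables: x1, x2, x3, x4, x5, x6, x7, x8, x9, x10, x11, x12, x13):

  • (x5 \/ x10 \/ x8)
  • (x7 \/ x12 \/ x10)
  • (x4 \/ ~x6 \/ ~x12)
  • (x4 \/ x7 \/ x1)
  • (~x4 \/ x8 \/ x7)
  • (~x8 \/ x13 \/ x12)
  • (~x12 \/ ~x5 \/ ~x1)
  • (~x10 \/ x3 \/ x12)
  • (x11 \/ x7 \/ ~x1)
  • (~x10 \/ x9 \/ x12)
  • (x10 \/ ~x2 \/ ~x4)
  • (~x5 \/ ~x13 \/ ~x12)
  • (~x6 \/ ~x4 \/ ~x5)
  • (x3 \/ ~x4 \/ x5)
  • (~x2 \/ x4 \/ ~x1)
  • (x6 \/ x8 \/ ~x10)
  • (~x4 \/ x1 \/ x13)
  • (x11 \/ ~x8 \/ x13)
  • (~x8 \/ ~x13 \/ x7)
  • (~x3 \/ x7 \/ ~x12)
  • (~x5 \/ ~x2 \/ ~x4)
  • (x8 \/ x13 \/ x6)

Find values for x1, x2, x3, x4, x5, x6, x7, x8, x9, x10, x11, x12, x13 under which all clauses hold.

x2 occurs only negated in the remaining clauses — set x2 = False.
x7 occurs only positively in the remaining clauses — set x7 = True.
Try x1 = False.
Branch on x3: take x3 = True.
For the remaining variables, x4 = False, x5 = True, x6 = True, x8 = False, x9 = True, x10 = False, x11 = True, x12 = False, x13 = True works.
Every clause has at least one true literal under this assignment.

x1 = False, x2 = False, x3 = True, x4 = False, x5 = True, x6 = True, x7 = True, x8 = False, x9 = True, x10 = False, x11 = True, x12 = False, x13 = True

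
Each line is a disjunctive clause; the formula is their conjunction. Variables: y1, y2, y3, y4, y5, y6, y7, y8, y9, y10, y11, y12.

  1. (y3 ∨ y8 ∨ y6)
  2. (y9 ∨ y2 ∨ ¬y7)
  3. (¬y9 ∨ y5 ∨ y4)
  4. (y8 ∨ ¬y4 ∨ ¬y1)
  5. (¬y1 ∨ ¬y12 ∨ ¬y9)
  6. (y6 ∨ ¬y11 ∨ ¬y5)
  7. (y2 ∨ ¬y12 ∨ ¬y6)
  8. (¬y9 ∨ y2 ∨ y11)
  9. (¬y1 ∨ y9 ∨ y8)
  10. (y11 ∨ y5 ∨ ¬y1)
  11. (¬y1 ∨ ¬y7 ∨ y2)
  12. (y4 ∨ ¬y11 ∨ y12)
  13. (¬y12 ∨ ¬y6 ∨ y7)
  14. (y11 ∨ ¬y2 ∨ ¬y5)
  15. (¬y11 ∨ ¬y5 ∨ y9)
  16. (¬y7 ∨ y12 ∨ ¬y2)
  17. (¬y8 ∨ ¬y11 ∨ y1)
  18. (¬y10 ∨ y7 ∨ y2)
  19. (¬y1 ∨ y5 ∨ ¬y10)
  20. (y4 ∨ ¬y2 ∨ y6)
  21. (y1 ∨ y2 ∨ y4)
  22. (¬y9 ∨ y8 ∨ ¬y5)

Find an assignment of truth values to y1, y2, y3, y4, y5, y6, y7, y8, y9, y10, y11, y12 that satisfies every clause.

Pure literal: y3 appears only positively; assign y3 = True.
Try y1 = False.
Set y2 = True and propagate.
For the remaining variables, y4 = True, y5 = False, y6 = False, y7 = False, y8 = False, y9 = True, y10 = True, y11 = True, y12 = True works.
Every clause has at least one true literal under this assignment.

y1=F  y2=T  y3=T  y4=T  y5=F  y6=F  y7=F  y8=F  y9=T  y10=T  y11=T  y12=T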